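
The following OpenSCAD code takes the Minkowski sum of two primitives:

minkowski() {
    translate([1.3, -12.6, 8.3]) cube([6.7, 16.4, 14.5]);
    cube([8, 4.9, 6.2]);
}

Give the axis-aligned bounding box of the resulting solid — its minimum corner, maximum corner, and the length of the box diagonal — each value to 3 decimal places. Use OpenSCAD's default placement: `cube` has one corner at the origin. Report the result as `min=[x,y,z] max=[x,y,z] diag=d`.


A = translate([1.3, -12.6, 8.3]) cube([6.7, 16.4, 14.5]) → bbox [1.3,-12.6,8.3] .. [8,3.8,22.8]
B = cube([8, 4.9, 6.2]) → bbox [0,0,0] .. [8,4.9,6.2]
lo = A.lo+B.lo = [1.3+0, -12.6+0, 8.3+0] = [1.300,-12.600,8.300]
hi = A.hi+B.hi = [8+8, 3.8+4.9, 22.8+6.2] = [16.000,8.700,29.000]
diag = √(14.7²+21.3²+20.7²) = √1098.27 = 33.140

min=[1.300,-12.600,8.300] max=[16.000,8.700,29.000] diag=33.140


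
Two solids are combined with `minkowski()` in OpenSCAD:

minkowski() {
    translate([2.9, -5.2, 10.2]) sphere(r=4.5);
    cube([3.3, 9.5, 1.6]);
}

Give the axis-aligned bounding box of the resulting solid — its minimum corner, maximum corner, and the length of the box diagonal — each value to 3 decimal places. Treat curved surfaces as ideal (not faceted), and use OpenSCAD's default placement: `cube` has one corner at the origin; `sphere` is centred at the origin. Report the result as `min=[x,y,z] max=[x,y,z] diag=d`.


A = translate([2.9, -5.2, 10.2]) sphere(r=4.5) → bbox [-1.6,-9.7,5.7] .. [7.4,-0.7,14.7]
B = cube([3.3, 9.5, 1.6]) → bbox [0,0,0] .. [3.3,9.5,1.6]
lo = A.lo+B.lo = [-1.6+0, -9.7+0, 5.7+0] = [-1.600,-9.700,5.700]
hi = A.hi+B.hi = [7.4+3.3, -0.7+9.5, 14.7+1.6] = [10.700,8.800,16.300]
diag = √(12.3²+18.5²+10.6²) = √605.9 = 24.615

min=[-1.600,-9.700,5.700] max=[10.700,8.800,16.300] diag=24.615


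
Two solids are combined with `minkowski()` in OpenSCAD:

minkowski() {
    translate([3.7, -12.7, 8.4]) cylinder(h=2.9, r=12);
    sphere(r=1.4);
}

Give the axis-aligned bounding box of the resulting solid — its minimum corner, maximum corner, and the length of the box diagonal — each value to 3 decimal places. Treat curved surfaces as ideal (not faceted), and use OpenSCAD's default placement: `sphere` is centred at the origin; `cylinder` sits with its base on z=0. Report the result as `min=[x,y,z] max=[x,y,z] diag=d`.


min=[-9.700,-26.100,7.000] max=[17.100,0.700,12.700] diag=38.327

A = translate([3.7, -12.7, 8.4]) cylinder(h=2.9, r=12) → bbox [-8.3,-24.7,8.4] .. [15.7,-0.7,11.3]
B = sphere(r=1.4) → bbox [-1.4,-1.4,-1.4] .. [1.4,1.4,1.4]
lo = A.lo+B.lo = [-8.3-1.4, -24.7-1.4, 8.4-1.4] = [-9.700,-26.100,7.000]
hi = A.hi+B.hi = [15.7+1.4, -0.7+1.4, 11.3+1.4] = [17.100,0.700,12.700]
diag = √(26.8²+26.8²+5.7²) = √1468.97 = 38.327


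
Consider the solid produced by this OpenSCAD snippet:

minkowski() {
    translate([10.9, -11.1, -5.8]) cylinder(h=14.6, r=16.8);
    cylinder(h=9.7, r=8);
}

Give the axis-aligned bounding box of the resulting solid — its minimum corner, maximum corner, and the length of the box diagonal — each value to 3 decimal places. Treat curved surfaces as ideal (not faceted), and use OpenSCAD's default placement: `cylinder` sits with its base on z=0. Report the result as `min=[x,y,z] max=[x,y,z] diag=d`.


A = translate([10.9, -11.1, -5.8]) cylinder(h=14.6, r=16.8) → bbox [-5.9,-27.9,-5.8] .. [27.7,5.7,8.8]
B = cylinder(h=9.7, r=8) → bbox [-8,-8,0] .. [8,8,9.7]
lo = A.lo+B.lo = [-5.9-8, -27.9-8, -5.8+0] = [-13.900,-35.900,-5.800]
hi = A.hi+B.hi = [27.7+8, 5.7+8, 8.8+9.7] = [35.700,13.700,18.500]
diag = √(49.6²+49.6²+24.3²) = √5510.81 = 74.235

min=[-13.900,-35.900,-5.800] max=[35.700,13.700,18.500] diag=74.235


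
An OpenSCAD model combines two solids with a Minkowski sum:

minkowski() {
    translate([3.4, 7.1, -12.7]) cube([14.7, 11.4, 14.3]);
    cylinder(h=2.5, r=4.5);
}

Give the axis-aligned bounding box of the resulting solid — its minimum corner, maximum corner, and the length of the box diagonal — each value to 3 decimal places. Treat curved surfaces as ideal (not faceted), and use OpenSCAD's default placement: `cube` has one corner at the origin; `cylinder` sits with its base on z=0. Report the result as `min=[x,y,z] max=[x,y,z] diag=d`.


min=[-1.100,2.600,-12.700] max=[22.600,23.000,4.100] diag=35.498

A = translate([3.4, 7.1, -12.7]) cube([14.7, 11.4, 14.3]) → bbox [3.4,7.1,-12.7] .. [18.1,18.5,1.6]
B = cylinder(h=2.5, r=4.5) → bbox [-4.5,-4.5,0] .. [4.5,4.5,2.5]
lo = A.lo+B.lo = [3.4-4.5, 7.1-4.5, -12.7+0] = [-1.100,2.600,-12.700]
hi = A.hi+B.hi = [18.1+4.5, 18.5+4.5, 1.6+2.5] = [22.600,23.000,4.100]
diag = √(23.7²+20.4²+16.8²) = √1260.09 = 35.498


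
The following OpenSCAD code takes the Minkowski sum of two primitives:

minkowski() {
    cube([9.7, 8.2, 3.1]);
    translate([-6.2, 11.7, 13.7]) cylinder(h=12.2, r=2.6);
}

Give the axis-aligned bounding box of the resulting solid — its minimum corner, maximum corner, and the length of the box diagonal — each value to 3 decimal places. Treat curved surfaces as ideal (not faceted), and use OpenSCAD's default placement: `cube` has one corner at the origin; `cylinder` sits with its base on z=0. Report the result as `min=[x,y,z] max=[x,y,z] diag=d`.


min=[-8.800,9.100,13.700] max=[6.100,22.500,29.000] diag=25.212

A = translate([-6.2, 11.7, 13.7]) cylinder(h=12.2, r=2.6) → bbox [-8.8,9.1,13.7] .. [-3.6,14.3,25.9]
B = cube([9.7, 8.2, 3.1]) → bbox [0,0,0] .. [9.7,8.2,3.1]
lo = A.lo+B.lo = [-8.8+0, 9.1+0, 13.7+0] = [-8.800,9.100,13.700]
hi = A.hi+B.hi = [-3.6+9.7, 14.3+8.2, 25.9+3.1] = [6.100,22.500,29.000]
diag = √(14.9²+13.4²+15.3²) = √635.66 = 25.212


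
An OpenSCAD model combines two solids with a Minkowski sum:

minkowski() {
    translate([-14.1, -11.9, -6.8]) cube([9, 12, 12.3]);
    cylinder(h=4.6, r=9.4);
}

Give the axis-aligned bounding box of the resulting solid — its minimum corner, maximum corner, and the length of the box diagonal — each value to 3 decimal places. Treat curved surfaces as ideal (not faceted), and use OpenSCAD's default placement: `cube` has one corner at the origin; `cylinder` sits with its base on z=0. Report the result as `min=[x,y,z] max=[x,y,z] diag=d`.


min=[-23.500,-21.300,-6.800] max=[4.300,9.500,10.100] diag=44.801

A = translate([-14.1, -11.9, -6.8]) cube([9, 12, 12.3]) → bbox [-14.1,-11.9,-6.8] .. [-5.1,0.1,5.5]
B = cylinder(h=4.6, r=9.4) → bbox [-9.4,-9.4,0] .. [9.4,9.4,4.6]
lo = A.lo+B.lo = [-14.1-9.4, -11.9-9.4, -6.8+0] = [-23.500,-21.300,-6.800]
hi = A.hi+B.hi = [-5.1+9.4, 0.1+9.4, 5.5+4.6] = [4.300,9.500,10.100]
diag = √(27.8²+30.8²+16.9²) = √2007.09 = 44.801


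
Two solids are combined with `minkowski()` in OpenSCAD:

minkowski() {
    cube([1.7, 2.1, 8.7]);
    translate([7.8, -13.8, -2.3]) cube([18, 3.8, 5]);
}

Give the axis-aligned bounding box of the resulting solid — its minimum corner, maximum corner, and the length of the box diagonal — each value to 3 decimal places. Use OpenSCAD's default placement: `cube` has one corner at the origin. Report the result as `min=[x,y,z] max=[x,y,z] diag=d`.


min=[7.800,-13.800,-2.300] max=[27.500,-7.900,11.400] diag=24.710

A = translate([7.8, -13.8, -2.3]) cube([18, 3.8, 5]) → bbox [7.8,-13.8,-2.3] .. [25.8,-10,2.7]
B = cube([1.7, 2.1, 8.7]) → bbox [0,0,0] .. [1.7,2.1,8.7]
lo = A.lo+B.lo = [7.8+0, -13.8+0, -2.3+0] = [7.800,-13.800,-2.300]
hi = A.hi+B.hi = [25.8+1.7, -10+2.1, 2.7+8.7] = [27.500,-7.900,11.400]
diag = √(19.7²+5.9²+13.7²) = √610.59 = 24.710


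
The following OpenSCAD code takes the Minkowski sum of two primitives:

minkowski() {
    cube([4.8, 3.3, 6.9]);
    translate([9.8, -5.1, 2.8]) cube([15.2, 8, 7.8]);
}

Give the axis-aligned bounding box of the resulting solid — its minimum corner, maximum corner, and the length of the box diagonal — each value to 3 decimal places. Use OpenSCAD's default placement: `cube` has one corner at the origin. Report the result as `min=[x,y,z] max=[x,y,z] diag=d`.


min=[9.800,-5.100,2.800] max=[29.800,6.200,17.500] diag=27.272

A = translate([9.8, -5.1, 2.8]) cube([15.2, 8, 7.8]) → bbox [9.8,-5.1,2.8] .. [25,2.9,10.6]
B = cube([4.8, 3.3, 6.9]) → bbox [0,0,0] .. [4.8,3.3,6.9]
lo = A.lo+B.lo = [9.8+0, -5.1+0, 2.8+0] = [9.800,-5.100,2.800]
hi = A.hi+B.hi = [25+4.8, 2.9+3.3, 10.6+6.9] = [29.800,6.200,17.500]
diag = √(20²+11.3²+14.7²) = √743.78 = 27.272


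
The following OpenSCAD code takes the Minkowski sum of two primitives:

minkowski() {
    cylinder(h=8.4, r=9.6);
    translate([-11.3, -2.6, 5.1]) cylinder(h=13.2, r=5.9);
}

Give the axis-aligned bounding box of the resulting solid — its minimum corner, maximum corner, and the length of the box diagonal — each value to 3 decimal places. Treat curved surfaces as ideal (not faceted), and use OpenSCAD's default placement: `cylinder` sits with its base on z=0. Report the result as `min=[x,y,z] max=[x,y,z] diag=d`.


min=[-26.800,-18.100,5.100] max=[4.200,12.900,26.700] diag=48.873

A = translate([-11.3, -2.6, 5.1]) cylinder(h=13.2, r=5.9) → bbox [-17.2,-8.5,5.1] .. [-5.4,3.3,18.3]
B = cylinder(h=8.4, r=9.6) → bbox [-9.6,-9.6,0] .. [9.6,9.6,8.4]
lo = A.lo+B.lo = [-17.2-9.6, -8.5-9.6, 5.1+0] = [-26.800,-18.100,5.100]
hi = A.hi+B.hi = [-5.4+9.6, 3.3+9.6, 18.3+8.4] = [4.200,12.900,26.700]
diag = √(31²+31²+21.6²) = √2388.56 = 48.873


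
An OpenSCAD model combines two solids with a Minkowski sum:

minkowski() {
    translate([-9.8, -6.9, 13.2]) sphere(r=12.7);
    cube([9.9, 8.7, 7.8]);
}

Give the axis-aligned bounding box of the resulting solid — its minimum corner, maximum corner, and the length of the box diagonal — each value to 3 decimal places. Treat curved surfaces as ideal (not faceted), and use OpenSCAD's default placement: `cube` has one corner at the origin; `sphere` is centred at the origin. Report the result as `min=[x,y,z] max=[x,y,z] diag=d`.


min=[-22.500,-19.600,0.500] max=[12.800,14.500,33.700] diag=59.255

A = translate([-9.8, -6.9, 13.2]) sphere(r=12.7) → bbox [-22.5,-19.6,0.5] .. [2.9,5.8,25.9]
B = cube([9.9, 8.7, 7.8]) → bbox [0,0,0] .. [9.9,8.7,7.8]
lo = A.lo+B.lo = [-22.5+0, -19.6+0, 0.5+0] = [-22.500,-19.600,0.500]
hi = A.hi+B.hi = [2.9+9.9, 5.8+8.7, 25.9+7.8] = [12.800,14.500,33.700]
diag = √(35.3²+34.1²+33.2²) = √3511.14 = 59.255


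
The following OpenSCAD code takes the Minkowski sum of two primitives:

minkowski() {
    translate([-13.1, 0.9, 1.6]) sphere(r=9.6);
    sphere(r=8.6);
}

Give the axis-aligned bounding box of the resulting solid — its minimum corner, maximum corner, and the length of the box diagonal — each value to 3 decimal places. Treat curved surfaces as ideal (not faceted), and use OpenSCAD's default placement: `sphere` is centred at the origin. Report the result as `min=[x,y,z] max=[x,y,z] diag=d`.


min=[-31.300,-17.300,-16.600] max=[5.100,19.100,19.800] diag=63.047

A = translate([-13.1, 0.9, 1.6]) sphere(r=9.6) → bbox [-22.7,-8.7,-8] .. [-3.5,10.5,11.2]
B = sphere(r=8.6) → bbox [-8.6,-8.6,-8.6] .. [8.6,8.6,8.6]
lo = A.lo+B.lo = [-22.7-8.6, -8.7-8.6, -8-8.6] = [-31.300,-17.300,-16.600]
hi = A.hi+B.hi = [-3.5+8.6, 10.5+8.6, 11.2+8.6] = [5.100,19.100,19.800]
diag = √(36.4²+36.4²+36.4²) = √3974.88 = 63.047


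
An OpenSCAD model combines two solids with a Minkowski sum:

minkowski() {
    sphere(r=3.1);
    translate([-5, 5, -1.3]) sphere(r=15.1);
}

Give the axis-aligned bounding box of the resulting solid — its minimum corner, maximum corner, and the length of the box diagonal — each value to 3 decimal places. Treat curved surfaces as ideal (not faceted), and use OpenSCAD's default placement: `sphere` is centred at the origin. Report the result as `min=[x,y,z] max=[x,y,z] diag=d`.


A = translate([-5, 5, -1.3]) sphere(r=15.1) → bbox [-20.1,-10.1,-16.4] .. [10.1,20.1,13.8]
B = sphere(r=3.1) → bbox [-3.1,-3.1,-3.1] .. [3.1,3.1,3.1]
lo = A.lo+B.lo = [-20.1-3.1, -10.1-3.1, -16.4-3.1] = [-23.200,-13.200,-19.500]
hi = A.hi+B.hi = [10.1+3.1, 20.1+3.1, 13.8+3.1] = [13.200,23.200,16.900]
diag = √(36.4²+36.4²+36.4²) = √3974.88 = 63.047

min=[-23.200,-13.200,-19.500] max=[13.200,23.200,16.900] diag=63.047


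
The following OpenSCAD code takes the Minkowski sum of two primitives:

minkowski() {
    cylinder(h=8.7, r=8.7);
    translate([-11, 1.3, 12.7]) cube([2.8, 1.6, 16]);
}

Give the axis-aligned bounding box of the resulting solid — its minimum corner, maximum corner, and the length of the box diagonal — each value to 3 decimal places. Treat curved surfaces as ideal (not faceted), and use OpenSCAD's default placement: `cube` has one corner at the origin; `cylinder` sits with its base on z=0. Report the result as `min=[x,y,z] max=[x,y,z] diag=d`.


min=[-19.700,-7.400,12.700] max=[0.500,11.600,37.400] diag=37.137

A = translate([-11, 1.3, 12.7]) cube([2.8, 1.6, 16]) → bbox [-11,1.3,12.7] .. [-8.2,2.9,28.7]
B = cylinder(h=8.7, r=8.7) → bbox [-8.7,-8.7,0] .. [8.7,8.7,8.7]
lo = A.lo+B.lo = [-11-8.7, 1.3-8.7, 12.7+0] = [-19.700,-7.400,12.700]
hi = A.hi+B.hi = [-8.2+8.7, 2.9+8.7, 28.7+8.7] = [0.500,11.600,37.400]
diag = √(20.2²+19²+24.7²) = √1379.13 = 37.137


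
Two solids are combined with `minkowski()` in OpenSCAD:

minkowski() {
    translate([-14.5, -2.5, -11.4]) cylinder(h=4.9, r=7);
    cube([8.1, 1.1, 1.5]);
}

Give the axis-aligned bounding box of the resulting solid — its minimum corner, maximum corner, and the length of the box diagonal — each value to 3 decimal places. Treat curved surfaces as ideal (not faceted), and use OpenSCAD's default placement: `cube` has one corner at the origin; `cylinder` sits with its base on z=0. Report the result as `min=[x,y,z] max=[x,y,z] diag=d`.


min=[-21.500,-9.500,-11.400] max=[0.600,5.600,-5.000] diag=27.521

A = translate([-14.5, -2.5, -11.4]) cylinder(h=4.9, r=7) → bbox [-21.5,-9.5,-11.4] .. [-7.5,4.5,-6.5]
B = cube([8.1, 1.1, 1.5]) → bbox [0,0,0] .. [8.1,1.1,1.5]
lo = A.lo+B.lo = [-21.5+0, -9.5+0, -11.4+0] = [-21.500,-9.500,-11.400]
hi = A.hi+B.hi = [-7.5+8.1, 4.5+1.1, -6.5+1.5] = [0.600,5.600,-5.000]
diag = √(22.1²+15.1²+6.4²) = √757.38 = 27.521


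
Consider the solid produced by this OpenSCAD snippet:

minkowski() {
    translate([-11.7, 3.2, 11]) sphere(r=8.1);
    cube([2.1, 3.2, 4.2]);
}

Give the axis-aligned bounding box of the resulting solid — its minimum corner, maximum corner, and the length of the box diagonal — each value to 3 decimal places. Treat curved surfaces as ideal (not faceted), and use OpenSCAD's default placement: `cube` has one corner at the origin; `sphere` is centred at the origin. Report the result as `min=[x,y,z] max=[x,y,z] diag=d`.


min=[-19.800,-4.900,2.900] max=[-1.500,14.500,23.300] diag=33.577

A = translate([-11.7, 3.2, 11]) sphere(r=8.1) → bbox [-19.8,-4.9,2.9] .. [-3.6,11.3,19.1]
B = cube([2.1, 3.2, 4.2]) → bbox [0,0,0] .. [2.1,3.2,4.2]
lo = A.lo+B.lo = [-19.8+0, -4.9+0, 2.9+0] = [-19.800,-4.900,2.900]
hi = A.hi+B.hi = [-3.6+2.1, 11.3+3.2, 19.1+4.2] = [-1.500,14.500,23.300]
diag = √(18.3²+19.4²+20.4²) = √1127.41 = 33.577


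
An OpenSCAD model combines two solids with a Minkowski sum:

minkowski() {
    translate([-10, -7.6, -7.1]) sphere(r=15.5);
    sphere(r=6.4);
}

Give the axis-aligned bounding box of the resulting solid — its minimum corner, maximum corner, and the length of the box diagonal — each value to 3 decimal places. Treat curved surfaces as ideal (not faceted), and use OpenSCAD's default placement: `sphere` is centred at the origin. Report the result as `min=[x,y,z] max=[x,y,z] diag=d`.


A = translate([-10, -7.6, -7.1]) sphere(r=15.5) → bbox [-25.5,-23.1,-22.6] .. [5.5,7.9,8.4]
B = sphere(r=6.4) → bbox [-6.4,-6.4,-6.4] .. [6.4,6.4,6.4]
lo = A.lo+B.lo = [-25.5-6.4, -23.1-6.4, -22.6-6.4] = [-31.900,-29.500,-29.000]
hi = A.hi+B.hi = [5.5+6.4, 7.9+6.4, 8.4+6.4] = [11.900,14.300,14.800]
diag = √(43.8²+43.8²+43.8²) = √5755.32 = 75.864

min=[-31.900,-29.500,-29.000] max=[11.900,14.300,14.800] diag=75.864


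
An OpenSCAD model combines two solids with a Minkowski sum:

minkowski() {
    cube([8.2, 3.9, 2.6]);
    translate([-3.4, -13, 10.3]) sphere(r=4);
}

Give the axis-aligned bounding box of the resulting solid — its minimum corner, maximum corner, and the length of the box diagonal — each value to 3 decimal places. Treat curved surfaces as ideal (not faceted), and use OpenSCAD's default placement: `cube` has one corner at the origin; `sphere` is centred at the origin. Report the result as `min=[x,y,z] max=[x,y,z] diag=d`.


A = translate([-3.4, -13, 10.3]) sphere(r=4) → bbox [-7.4,-17,6.3] .. [0.6,-9,14.3]
B = cube([8.2, 3.9, 2.6]) → bbox [0,0,0] .. [8.2,3.9,2.6]
lo = A.lo+B.lo = [-7.4+0, -17+0, 6.3+0] = [-7.400,-17.000,6.300]
hi = A.hi+B.hi = [0.6+8.2, -9+3.9, 14.3+2.6] = [8.800,-5.100,16.900]
diag = √(16.2²+11.9²+10.6²) = √516.41 = 22.725

min=[-7.400,-17.000,6.300] max=[8.800,-5.100,16.900] diag=22.725


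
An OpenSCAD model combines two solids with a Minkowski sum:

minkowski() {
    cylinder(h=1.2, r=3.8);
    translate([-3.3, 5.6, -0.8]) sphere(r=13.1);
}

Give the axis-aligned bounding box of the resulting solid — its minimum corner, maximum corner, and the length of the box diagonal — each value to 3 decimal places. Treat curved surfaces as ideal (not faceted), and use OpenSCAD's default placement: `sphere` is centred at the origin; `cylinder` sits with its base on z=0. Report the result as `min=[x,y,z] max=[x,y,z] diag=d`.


A = translate([-3.3, 5.6, -0.8]) sphere(r=13.1) → bbox [-16.4,-7.5,-13.9] .. [9.8,18.7,12.3]
B = cylinder(h=1.2, r=3.8) → bbox [-3.8,-3.8,0] .. [3.8,3.8,1.2]
lo = A.lo+B.lo = [-16.4-3.8, -7.5-3.8, -13.9+0] = [-20.200,-11.300,-13.900]
hi = A.hi+B.hi = [9.8+3.8, 18.7+3.8, 12.3+1.2] = [13.600,22.500,13.500]
diag = √(33.8²+33.8²+27.4²) = √3035.64 = 55.097

min=[-20.200,-11.300,-13.900] max=[13.600,22.500,13.500] diag=55.097


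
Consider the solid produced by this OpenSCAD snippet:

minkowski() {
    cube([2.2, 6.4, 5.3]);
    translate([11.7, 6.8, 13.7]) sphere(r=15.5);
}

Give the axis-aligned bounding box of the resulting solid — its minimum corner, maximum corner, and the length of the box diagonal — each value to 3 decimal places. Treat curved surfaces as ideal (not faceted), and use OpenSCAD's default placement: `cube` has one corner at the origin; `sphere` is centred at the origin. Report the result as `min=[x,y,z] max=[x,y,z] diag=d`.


A = translate([11.7, 6.8, 13.7]) sphere(r=15.5) → bbox [-3.8,-8.7,-1.8] .. [27.2,22.3,29.2]
B = cube([2.2, 6.4, 5.3]) → bbox [0,0,0] .. [2.2,6.4,5.3]
lo = A.lo+B.lo = [-3.8+0, -8.7+0, -1.8+0] = [-3.800,-8.700,-1.800]
hi = A.hi+B.hi = [27.2+2.2, 22.3+6.4, 29.2+5.3] = [29.400,28.700,34.500]
diag = √(33.2²+37.4²+36.3²) = √3818.69 = 61.796

min=[-3.800,-8.700,-1.800] max=[29.400,28.700,34.500] diag=61.796


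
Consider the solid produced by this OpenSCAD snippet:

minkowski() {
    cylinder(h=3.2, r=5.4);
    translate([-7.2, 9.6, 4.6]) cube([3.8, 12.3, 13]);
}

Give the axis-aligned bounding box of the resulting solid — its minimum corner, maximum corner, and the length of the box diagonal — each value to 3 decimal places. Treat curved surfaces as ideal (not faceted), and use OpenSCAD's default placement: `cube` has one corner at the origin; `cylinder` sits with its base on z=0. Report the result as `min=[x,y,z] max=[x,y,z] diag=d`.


min=[-12.600,4.200,4.600] max=[2.000,27.300,20.800] diag=31.768

A = translate([-7.2, 9.6, 4.6]) cube([3.8, 12.3, 13]) → bbox [-7.2,9.6,4.6] .. [-3.4,21.9,17.6]
B = cylinder(h=3.2, r=5.4) → bbox [-5.4,-5.4,0] .. [5.4,5.4,3.2]
lo = A.lo+B.lo = [-7.2-5.4, 9.6-5.4, 4.6+0] = [-12.600,4.200,4.600]
hi = A.hi+B.hi = [-3.4+5.4, 21.9+5.4, 17.6+3.2] = [2.000,27.300,20.800]
diag = √(14.6²+23.1²+16.2²) = √1009.21 = 31.768


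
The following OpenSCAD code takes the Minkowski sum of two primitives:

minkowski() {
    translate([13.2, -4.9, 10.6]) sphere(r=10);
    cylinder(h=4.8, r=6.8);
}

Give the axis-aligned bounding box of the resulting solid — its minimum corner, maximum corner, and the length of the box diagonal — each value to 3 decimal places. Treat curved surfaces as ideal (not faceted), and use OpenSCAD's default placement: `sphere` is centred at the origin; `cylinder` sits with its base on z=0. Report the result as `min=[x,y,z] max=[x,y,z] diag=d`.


min=[-3.600,-21.700,0.600] max=[30.000,11.900,25.400] diag=53.600

A = translate([13.2, -4.9, 10.6]) sphere(r=10) → bbox [3.2,-14.9,0.6] .. [23.2,5.1,20.6]
B = cylinder(h=4.8, r=6.8) → bbox [-6.8,-6.8,0] .. [6.8,6.8,4.8]
lo = A.lo+B.lo = [3.2-6.8, -14.9-6.8, 0.6+0] = [-3.600,-21.700,0.600]
hi = A.hi+B.hi = [23.2+6.8, 5.1+6.8, 20.6+4.8] = [30.000,11.900,25.400]
diag = √(33.6²+33.6²+24.8²) = √2872.96 = 53.600


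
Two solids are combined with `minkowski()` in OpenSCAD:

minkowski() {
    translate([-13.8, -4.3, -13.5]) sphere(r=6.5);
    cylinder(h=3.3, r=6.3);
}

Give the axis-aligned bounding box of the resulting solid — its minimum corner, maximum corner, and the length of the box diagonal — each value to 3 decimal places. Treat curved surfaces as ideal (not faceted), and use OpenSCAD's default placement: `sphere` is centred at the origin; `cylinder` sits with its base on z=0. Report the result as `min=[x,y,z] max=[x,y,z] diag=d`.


min=[-26.600,-17.100,-20.000] max=[-1.000,8.500,-3.700] diag=39.704

A = translate([-13.8, -4.3, -13.5]) sphere(r=6.5) → bbox [-20.3,-10.8,-20] .. [-7.3,2.2,-7]
B = cylinder(h=3.3, r=6.3) → bbox [-6.3,-6.3,0] .. [6.3,6.3,3.3]
lo = A.lo+B.lo = [-20.3-6.3, -10.8-6.3, -20+0] = [-26.600,-17.100,-20.000]
hi = A.hi+B.hi = [-7.3+6.3, 2.2+6.3, -7+3.3] = [-1.000,8.500,-3.700]
diag = √(25.6²+25.6²+16.3²) = √1576.41 = 39.704


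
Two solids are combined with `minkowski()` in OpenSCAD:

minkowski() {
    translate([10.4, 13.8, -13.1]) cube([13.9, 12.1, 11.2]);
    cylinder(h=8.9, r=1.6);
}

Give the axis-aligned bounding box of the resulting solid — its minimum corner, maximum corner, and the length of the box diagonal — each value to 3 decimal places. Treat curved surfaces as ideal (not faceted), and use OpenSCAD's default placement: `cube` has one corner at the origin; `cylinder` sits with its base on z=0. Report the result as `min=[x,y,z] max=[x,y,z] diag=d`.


min=[8.800,12.200,-13.100] max=[25.900,27.500,7.000] diag=30.504

A = translate([10.4, 13.8, -13.1]) cube([13.9, 12.1, 11.2]) → bbox [10.4,13.8,-13.1] .. [24.3,25.9,-1.9]
B = cylinder(h=8.9, r=1.6) → bbox [-1.6,-1.6,0] .. [1.6,1.6,8.9]
lo = A.lo+B.lo = [10.4-1.6, 13.8-1.6, -13.1+0] = [8.800,12.200,-13.100]
hi = A.hi+B.hi = [24.3+1.6, 25.9+1.6, -1.9+8.9] = [25.900,27.500,7.000]
diag = √(17.1²+15.3²+20.1²) = √930.51 = 30.504


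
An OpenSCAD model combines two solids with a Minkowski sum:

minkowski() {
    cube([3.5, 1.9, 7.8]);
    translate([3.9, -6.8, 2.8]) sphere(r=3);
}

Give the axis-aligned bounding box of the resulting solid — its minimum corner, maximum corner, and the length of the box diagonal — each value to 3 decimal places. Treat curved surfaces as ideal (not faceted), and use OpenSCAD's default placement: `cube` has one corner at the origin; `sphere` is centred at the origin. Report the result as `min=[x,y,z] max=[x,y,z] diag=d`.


A = translate([3.9, -6.8, 2.8]) sphere(r=3) → bbox [0.9,-9.8,-0.2] .. [6.9,-3.8,5.8]
B = cube([3.5, 1.9, 7.8]) → bbox [0,0,0] .. [3.5,1.9,7.8]
lo = A.lo+B.lo = [0.9+0, -9.8+0, -0.2+0] = [0.900,-9.800,-0.200]
hi = A.hi+B.hi = [6.9+3.5, -3.8+1.9, 5.8+7.8] = [10.400,-1.900,13.600]
diag = √(9.5²+7.9²+13.8²) = √343.1 = 18.523

min=[0.900,-9.800,-0.200] max=[10.400,-1.900,13.600] diag=18.523


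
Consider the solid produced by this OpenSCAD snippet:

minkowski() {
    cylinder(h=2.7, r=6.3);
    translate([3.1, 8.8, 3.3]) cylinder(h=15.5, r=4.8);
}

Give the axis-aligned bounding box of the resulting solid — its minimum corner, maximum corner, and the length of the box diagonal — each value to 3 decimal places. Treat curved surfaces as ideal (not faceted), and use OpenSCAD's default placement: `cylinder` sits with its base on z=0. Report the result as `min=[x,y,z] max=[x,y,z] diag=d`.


A = translate([3.1, 8.8, 3.3]) cylinder(h=15.5, r=4.8) → bbox [-1.7,4,3.3] .. [7.9,13.6,18.8]
B = cylinder(h=2.7, r=6.3) → bbox [-6.3,-6.3,0] .. [6.3,6.3,2.7]
lo = A.lo+B.lo = [-1.7-6.3, 4-6.3, 3.3+0] = [-8.000,-2.300,3.300]
hi = A.hi+B.hi = [7.9+6.3, 13.6+6.3, 18.8+2.7] = [14.200,19.900,21.500]
diag = √(22.2²+22.2²+18.2²) = √1316.92 = 36.289

min=[-8.000,-2.300,3.300] max=[14.200,19.900,21.500] diag=36.289


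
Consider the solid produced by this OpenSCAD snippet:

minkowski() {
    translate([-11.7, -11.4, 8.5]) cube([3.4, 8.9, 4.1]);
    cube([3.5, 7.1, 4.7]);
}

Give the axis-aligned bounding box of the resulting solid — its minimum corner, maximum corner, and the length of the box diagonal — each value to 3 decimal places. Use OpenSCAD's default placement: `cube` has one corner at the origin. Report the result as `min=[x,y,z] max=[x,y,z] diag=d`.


min=[-11.700,-11.400,8.500] max=[-4.800,4.600,17.300] diag=19.521

A = translate([-11.7, -11.4, 8.5]) cube([3.4, 8.9, 4.1]) → bbox [-11.7,-11.4,8.5] .. [-8.3,-2.5,12.6]
B = cube([3.5, 7.1, 4.7]) → bbox [0,0,0] .. [3.5,7.1,4.7]
lo = A.lo+B.lo = [-11.7+0, -11.4+0, 8.5+0] = [-11.700,-11.400,8.500]
hi = A.hi+B.hi = [-8.3+3.5, -2.5+7.1, 12.6+4.7] = [-4.800,4.600,17.300]
diag = √(6.9²+16²+8.8²) = √381.05 = 19.521


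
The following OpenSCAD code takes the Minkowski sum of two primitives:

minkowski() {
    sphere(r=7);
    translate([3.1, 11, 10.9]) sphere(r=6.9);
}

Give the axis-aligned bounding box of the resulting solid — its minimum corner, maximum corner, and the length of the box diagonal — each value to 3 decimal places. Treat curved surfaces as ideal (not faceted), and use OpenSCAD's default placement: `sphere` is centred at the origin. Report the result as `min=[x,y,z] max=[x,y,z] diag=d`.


A = translate([3.1, 11, 10.9]) sphere(r=6.9) → bbox [-3.8,4.1,4] .. [10,17.9,17.8]
B = sphere(r=7) → bbox [-7,-7,-7] .. [7,7,7]
lo = A.lo+B.lo = [-3.8-7, 4.1-7, 4-7] = [-10.800,-2.900,-3.000]
hi = A.hi+B.hi = [10+7, 17.9+7, 17.8+7] = [17.000,24.900,24.800]
diag = √(27.8²+27.8²+27.8²) = √2318.52 = 48.151

min=[-10.800,-2.900,-3.000] max=[17.000,24.900,24.800] diag=48.151


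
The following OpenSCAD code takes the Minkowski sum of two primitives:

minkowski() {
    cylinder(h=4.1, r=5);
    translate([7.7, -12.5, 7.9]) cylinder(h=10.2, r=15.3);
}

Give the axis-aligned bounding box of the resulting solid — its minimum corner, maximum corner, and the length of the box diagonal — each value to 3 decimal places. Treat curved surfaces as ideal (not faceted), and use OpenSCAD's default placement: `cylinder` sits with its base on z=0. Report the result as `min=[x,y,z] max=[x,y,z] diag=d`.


min=[-12.600,-32.800,7.900] max=[28.000,7.800,22.200] diag=59.171

A = translate([7.7, -12.5, 7.9]) cylinder(h=10.2, r=15.3) → bbox [-7.6,-27.8,7.9] .. [23,2.8,18.1]
B = cylinder(h=4.1, r=5) → bbox [-5,-5,0] .. [5,5,4.1]
lo = A.lo+B.lo = [-7.6-5, -27.8-5, 7.9+0] = [-12.600,-32.800,7.900]
hi = A.hi+B.hi = [23+5, 2.8+5, 18.1+4.1] = [28.000,7.800,22.200]
diag = √(40.6²+40.6²+14.3²) = √3501.21 = 59.171


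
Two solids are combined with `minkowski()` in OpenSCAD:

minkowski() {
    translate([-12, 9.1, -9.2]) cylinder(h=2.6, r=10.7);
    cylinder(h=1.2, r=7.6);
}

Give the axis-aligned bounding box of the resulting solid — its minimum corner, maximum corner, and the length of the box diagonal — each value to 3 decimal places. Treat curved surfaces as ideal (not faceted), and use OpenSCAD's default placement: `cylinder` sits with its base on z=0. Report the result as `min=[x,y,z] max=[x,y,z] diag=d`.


A = translate([-12, 9.1, -9.2]) cylinder(h=2.6, r=10.7) → bbox [-22.7,-1.6,-9.2] .. [-1.3,19.8,-6.6]
B = cylinder(h=1.2, r=7.6) → bbox [-7.6,-7.6,0] .. [7.6,7.6,1.2]
lo = A.lo+B.lo = [-22.7-7.6, -1.6-7.6, -9.2+0] = [-30.300,-9.200,-9.200]
hi = A.hi+B.hi = [-1.3+7.6, 19.8+7.6, -6.6+1.2] = [6.300,27.400,-5.400]
diag = √(36.6²+36.6²+3.8²) = √2693.56 = 51.900

min=[-30.300,-9.200,-9.200] max=[6.300,27.400,-5.400] diag=51.900


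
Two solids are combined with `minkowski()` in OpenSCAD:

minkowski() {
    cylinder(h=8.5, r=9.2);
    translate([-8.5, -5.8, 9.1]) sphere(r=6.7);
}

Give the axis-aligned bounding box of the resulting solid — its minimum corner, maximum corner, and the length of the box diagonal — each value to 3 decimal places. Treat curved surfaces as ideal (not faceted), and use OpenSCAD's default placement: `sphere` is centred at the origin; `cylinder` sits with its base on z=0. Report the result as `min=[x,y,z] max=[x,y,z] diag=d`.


min=[-24.400,-21.700,2.400] max=[7.400,10.100,24.300] diag=50.021

A = translate([-8.5, -5.8, 9.1]) sphere(r=6.7) → bbox [-15.2,-12.5,2.4] .. [-1.8,0.9,15.8]
B = cylinder(h=8.5, r=9.2) → bbox [-9.2,-9.2,0] .. [9.2,9.2,8.5]
lo = A.lo+B.lo = [-15.2-9.2, -12.5-9.2, 2.4+0] = [-24.400,-21.700,2.400]
hi = A.hi+B.hi = [-1.8+9.2, 0.9+9.2, 15.8+8.5] = [7.400,10.100,24.300]
diag = √(31.8²+31.8²+21.9²) = √2502.09 = 50.021


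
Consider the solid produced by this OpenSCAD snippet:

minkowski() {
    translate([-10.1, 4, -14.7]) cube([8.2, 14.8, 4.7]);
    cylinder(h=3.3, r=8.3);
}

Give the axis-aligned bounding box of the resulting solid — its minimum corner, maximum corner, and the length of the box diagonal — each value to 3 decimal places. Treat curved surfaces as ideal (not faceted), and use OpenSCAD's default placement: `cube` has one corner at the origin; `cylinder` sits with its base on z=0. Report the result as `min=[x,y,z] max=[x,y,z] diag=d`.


A = translate([-10.1, 4, -14.7]) cube([8.2, 14.8, 4.7]) → bbox [-10.1,4,-14.7] .. [-1.9,18.8,-10]
B = cylinder(h=3.3, r=8.3) → bbox [-8.3,-8.3,0] .. [8.3,8.3,3.3]
lo = A.lo+B.lo = [-10.1-8.3, 4-8.3, -14.7+0] = [-18.400,-4.300,-14.700]
hi = A.hi+B.hi = [-1.9+8.3, 18.8+8.3, -10+3.3] = [6.400,27.100,-6.700]
diag = √(24.8²+31.4²+8²) = √1665 = 40.804

min=[-18.400,-4.300,-14.700] max=[6.400,27.100,-6.700] diag=40.804


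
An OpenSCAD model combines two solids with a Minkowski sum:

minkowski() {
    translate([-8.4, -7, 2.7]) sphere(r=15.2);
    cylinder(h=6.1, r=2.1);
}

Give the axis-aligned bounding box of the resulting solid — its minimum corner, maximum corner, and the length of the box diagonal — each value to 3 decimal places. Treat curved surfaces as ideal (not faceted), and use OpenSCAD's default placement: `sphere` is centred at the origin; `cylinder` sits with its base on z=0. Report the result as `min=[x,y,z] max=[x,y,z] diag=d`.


A = translate([-8.4, -7, 2.7]) sphere(r=15.2) → bbox [-23.6,-22.2,-12.5] .. [6.8,8.2,17.9]
B = cylinder(h=6.1, r=2.1) → bbox [-2.1,-2.1,0] .. [2.1,2.1,6.1]
lo = A.lo+B.lo = [-23.6-2.1, -22.2-2.1, -12.5+0] = [-25.700,-24.300,-12.500]
hi = A.hi+B.hi = [6.8+2.1, 8.2+2.1, 17.9+6.1] = [8.900,10.300,24.000]
diag = √(34.6²+34.6²+36.5²) = √3726.57 = 61.046

min=[-25.700,-24.300,-12.500] max=[8.900,10.300,24.000] diag=61.046


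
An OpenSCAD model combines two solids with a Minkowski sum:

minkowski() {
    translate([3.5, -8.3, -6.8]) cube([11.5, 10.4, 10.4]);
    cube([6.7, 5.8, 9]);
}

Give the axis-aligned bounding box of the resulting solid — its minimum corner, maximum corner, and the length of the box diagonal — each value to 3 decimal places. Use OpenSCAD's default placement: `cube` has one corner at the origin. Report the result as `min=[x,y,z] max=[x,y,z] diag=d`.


A = translate([3.5, -8.3, -6.8]) cube([11.5, 10.4, 10.4]) → bbox [3.5,-8.3,-6.8] .. [15,2.1,3.6]
B = cube([6.7, 5.8, 9]) → bbox [0,0,0] .. [6.7,5.8,9]
lo = A.lo+B.lo = [3.5+0, -8.3+0, -6.8+0] = [3.500,-8.300,-6.800]
hi = A.hi+B.hi = [15+6.7, 2.1+5.8, 3.6+9] = [21.700,7.900,12.600]
diag = √(18.2²+16.2²+19.4²) = √970.04 = 31.145

min=[3.500,-8.300,-6.800] max=[21.700,7.900,12.600] diag=31.145


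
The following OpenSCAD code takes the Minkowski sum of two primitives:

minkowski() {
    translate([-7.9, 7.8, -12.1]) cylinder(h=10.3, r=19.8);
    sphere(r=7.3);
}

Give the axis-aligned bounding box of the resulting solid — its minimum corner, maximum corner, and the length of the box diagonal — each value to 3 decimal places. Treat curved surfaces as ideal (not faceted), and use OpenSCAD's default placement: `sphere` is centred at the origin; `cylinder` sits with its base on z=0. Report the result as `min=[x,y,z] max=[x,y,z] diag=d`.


A = translate([-7.9, 7.8, -12.1]) cylinder(h=10.3, r=19.8) → bbox [-27.7,-12,-12.1] .. [11.9,27.6,-1.8]
B = sphere(r=7.3) → bbox [-7.3,-7.3,-7.3] .. [7.3,7.3,7.3]
lo = A.lo+B.lo = [-27.7-7.3, -12-7.3, -12.1-7.3] = [-35.000,-19.300,-19.400]
hi = A.hi+B.hi = [11.9+7.3, 27.6+7.3, -1.8+7.3] = [19.200,34.900,5.500]
diag = √(54.2²+54.2²+24.9²) = √6495.29 = 80.593

min=[-35.000,-19.300,-19.400] max=[19.200,34.900,5.500] diag=80.593


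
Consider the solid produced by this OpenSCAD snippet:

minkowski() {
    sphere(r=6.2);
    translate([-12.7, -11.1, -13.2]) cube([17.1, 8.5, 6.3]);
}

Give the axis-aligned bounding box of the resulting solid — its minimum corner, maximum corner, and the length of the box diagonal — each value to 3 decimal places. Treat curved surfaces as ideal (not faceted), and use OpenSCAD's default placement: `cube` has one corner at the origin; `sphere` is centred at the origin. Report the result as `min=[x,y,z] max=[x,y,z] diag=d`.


A = translate([-12.7, -11.1, -13.2]) cube([17.1, 8.5, 6.3]) → bbox [-12.7,-11.1,-13.2] .. [4.4,-2.6,-6.9]
B = sphere(r=6.2) → bbox [-6.2,-6.2,-6.2] .. [6.2,6.2,6.2]
lo = A.lo+B.lo = [-12.7-6.2, -11.1-6.2, -13.2-6.2] = [-18.900,-17.300,-19.400]
hi = A.hi+B.hi = [4.4+6.2, -2.6+6.2, -6.9+6.2] = [10.600,3.600,-0.700]
diag = √(29.5²+20.9²+18.7²) = √1656.75 = 40.703

min=[-18.900,-17.300,-19.400] max=[10.600,3.600,-0.700] diag=40.703


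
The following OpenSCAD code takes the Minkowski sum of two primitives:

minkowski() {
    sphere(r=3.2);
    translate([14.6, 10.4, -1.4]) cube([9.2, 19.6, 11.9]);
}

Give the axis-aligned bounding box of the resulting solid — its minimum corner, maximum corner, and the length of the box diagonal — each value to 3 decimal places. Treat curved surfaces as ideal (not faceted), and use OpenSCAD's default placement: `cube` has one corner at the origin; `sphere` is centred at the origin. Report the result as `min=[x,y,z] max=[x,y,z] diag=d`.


A = translate([14.6, 10.4, -1.4]) cube([9.2, 19.6, 11.9]) → bbox [14.6,10.4,-1.4] .. [23.8,30,10.5]
B = sphere(r=3.2) → bbox [-3.2,-3.2,-3.2] .. [3.2,3.2,3.2]
lo = A.lo+B.lo = [14.6-3.2, 10.4-3.2, -1.4-3.2] = [11.400,7.200,-4.600]
hi = A.hi+B.hi = [23.8+3.2, 30+3.2, 10.5+3.2] = [27.000,33.200,13.700]
diag = √(15.6²+26²+18.3²) = √1254.25 = 35.415

min=[11.400,7.200,-4.600] max=[27.000,33.200,13.700] diag=35.415


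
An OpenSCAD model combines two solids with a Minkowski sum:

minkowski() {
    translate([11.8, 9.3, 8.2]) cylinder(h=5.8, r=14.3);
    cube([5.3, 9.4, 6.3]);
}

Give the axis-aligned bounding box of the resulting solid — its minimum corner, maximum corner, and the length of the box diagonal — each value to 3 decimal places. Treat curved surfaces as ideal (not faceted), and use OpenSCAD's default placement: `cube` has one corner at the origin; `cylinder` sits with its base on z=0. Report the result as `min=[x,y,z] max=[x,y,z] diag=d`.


A = translate([11.8, 9.3, 8.2]) cylinder(h=5.8, r=14.3) → bbox [-2.5,-5,8.2] .. [26.1,23.6,14]
B = cube([5.3, 9.4, 6.3]) → bbox [0,0,0] .. [5.3,9.4,6.3]
lo = A.lo+B.lo = [-2.5+0, -5+0, 8.2+0] = [-2.500,-5.000,8.200]
hi = A.hi+B.hi = [26.1+5.3, 23.6+9.4, 14+6.3] = [31.400,33.000,20.300]
diag = √(33.9²+38²+12.1²) = √2739.62 = 52.341

min=[-2.500,-5.000,8.200] max=[31.400,33.000,20.300] diag=52.341


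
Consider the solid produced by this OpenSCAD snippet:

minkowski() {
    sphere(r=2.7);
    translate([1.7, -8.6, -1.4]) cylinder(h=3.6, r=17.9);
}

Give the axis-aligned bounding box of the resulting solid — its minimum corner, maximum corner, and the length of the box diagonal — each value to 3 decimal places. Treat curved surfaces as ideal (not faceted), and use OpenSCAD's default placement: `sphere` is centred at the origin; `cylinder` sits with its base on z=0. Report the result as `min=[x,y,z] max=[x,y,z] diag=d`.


A = translate([1.7, -8.6, -1.4]) cylinder(h=3.6, r=17.9) → bbox [-16.2,-26.5,-1.4] .. [19.6,9.3,2.2]
B = sphere(r=2.7) → bbox [-2.7,-2.7,-2.7] .. [2.7,2.7,2.7]
lo = A.lo+B.lo = [-16.2-2.7, -26.5-2.7, -1.4-2.7] = [-18.900,-29.200,-4.100]
hi = A.hi+B.hi = [19.6+2.7, 9.3+2.7, 2.2+2.7] = [22.300,12.000,4.900]
diag = √(41.2²+41.2²+9²) = √3475.88 = 58.957

min=[-18.900,-29.200,-4.100] max=[22.300,12.000,4.900] diag=58.957


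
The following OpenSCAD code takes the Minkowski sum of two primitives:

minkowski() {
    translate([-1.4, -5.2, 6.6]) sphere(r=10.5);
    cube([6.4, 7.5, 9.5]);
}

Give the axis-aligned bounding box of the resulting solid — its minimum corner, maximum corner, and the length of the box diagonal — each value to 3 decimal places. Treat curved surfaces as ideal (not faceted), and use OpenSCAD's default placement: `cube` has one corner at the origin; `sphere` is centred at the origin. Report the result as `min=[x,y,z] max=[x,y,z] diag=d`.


A = translate([-1.4, -5.2, 6.6]) sphere(r=10.5) → bbox [-11.9,-15.7,-3.9] .. [9.1,5.3,17.1]
B = cube([6.4, 7.5, 9.5]) → bbox [0,0,0] .. [6.4,7.5,9.5]
lo = A.lo+B.lo = [-11.9+0, -15.7+0, -3.9+0] = [-11.900,-15.700,-3.900]
hi = A.hi+B.hi = [9.1+6.4, 5.3+7.5, 17.1+9.5] = [15.500,12.800,26.600]
diag = √(27.4²+28.5²+30.5²) = √2493.26 = 49.933

min=[-11.900,-15.700,-3.900] max=[15.500,12.800,26.600] diag=49.933


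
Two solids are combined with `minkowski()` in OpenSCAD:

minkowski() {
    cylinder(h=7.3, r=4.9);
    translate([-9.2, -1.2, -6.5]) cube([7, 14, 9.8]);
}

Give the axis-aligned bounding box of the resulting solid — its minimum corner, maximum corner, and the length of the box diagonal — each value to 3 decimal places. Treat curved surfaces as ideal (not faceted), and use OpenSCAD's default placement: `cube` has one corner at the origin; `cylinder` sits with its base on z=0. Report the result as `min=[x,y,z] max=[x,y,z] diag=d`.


min=[-14.100,-6.100,-6.500] max=[2.700,17.700,10.600] diag=33.780

A = translate([-9.2, -1.2, -6.5]) cube([7, 14, 9.8]) → bbox [-9.2,-1.2,-6.5] .. [-2.2,12.8,3.3]
B = cylinder(h=7.3, r=4.9) → bbox [-4.9,-4.9,0] .. [4.9,4.9,7.3]
lo = A.lo+B.lo = [-9.2-4.9, -1.2-4.9, -6.5+0] = [-14.100,-6.100,-6.500]
hi = A.hi+B.hi = [-2.2+4.9, 12.8+4.9, 3.3+7.3] = [2.700,17.700,10.600]
diag = √(16.8²+23.8²+17.1²) = √1141.09 = 33.780


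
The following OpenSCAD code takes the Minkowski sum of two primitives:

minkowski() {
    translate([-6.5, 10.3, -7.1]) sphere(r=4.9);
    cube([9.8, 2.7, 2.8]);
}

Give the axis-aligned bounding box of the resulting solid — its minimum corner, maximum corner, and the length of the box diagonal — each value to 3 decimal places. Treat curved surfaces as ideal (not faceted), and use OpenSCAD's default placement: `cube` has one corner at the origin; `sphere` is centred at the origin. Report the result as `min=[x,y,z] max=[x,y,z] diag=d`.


min=[-11.400,5.400,-12.000] max=[8.200,17.900,0.600] diag=26.442

A = translate([-6.5, 10.3, -7.1]) sphere(r=4.9) → bbox [-11.4,5.4,-12] .. [-1.6,15.2,-2.2]
B = cube([9.8, 2.7, 2.8]) → bbox [0,0,0] .. [9.8,2.7,2.8]
lo = A.lo+B.lo = [-11.4+0, 5.4+0, -12+0] = [-11.400,5.400,-12.000]
hi = A.hi+B.hi = [-1.6+9.8, 15.2+2.7, -2.2+2.8] = [8.200,17.900,0.600]
diag = √(19.6²+12.5²+12.6²) = √699.17 = 26.442


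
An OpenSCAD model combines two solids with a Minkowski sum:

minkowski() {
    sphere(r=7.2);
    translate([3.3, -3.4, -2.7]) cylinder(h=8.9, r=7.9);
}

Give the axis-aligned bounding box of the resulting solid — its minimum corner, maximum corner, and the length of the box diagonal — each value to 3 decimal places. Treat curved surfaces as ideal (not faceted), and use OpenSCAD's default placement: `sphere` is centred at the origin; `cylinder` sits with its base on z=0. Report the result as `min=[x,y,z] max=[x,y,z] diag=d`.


min=[-11.800,-18.500,-9.900] max=[18.400,11.700,13.400] diag=48.652

A = translate([3.3, -3.4, -2.7]) cylinder(h=8.9, r=7.9) → bbox [-4.6,-11.3,-2.7] .. [11.2,4.5,6.2]
B = sphere(r=7.2) → bbox [-7.2,-7.2,-7.2] .. [7.2,7.2,7.2]
lo = A.lo+B.lo = [-4.6-7.2, -11.3-7.2, -2.7-7.2] = [-11.800,-18.500,-9.900]
hi = A.hi+B.hi = [11.2+7.2, 4.5+7.2, 6.2+7.2] = [18.400,11.700,13.400]
diag = √(30.2²+30.2²+23.3²) = √2366.97 = 48.652
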